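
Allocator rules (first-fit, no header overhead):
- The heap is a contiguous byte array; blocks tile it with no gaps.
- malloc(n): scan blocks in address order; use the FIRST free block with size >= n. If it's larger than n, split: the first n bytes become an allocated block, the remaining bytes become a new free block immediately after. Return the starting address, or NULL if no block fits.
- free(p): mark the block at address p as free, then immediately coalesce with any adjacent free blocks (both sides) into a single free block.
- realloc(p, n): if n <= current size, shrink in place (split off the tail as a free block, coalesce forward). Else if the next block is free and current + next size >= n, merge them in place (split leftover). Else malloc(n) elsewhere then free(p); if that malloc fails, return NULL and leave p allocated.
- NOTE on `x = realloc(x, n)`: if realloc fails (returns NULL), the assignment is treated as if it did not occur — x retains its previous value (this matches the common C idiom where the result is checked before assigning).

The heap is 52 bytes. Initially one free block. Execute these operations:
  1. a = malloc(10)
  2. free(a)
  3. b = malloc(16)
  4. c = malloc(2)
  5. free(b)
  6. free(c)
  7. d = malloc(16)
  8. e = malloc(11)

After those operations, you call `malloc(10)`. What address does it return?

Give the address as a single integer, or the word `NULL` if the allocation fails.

Answer: 27

Derivation:
Op 1: a = malloc(10) -> a = 0; heap: [0-9 ALLOC][10-51 FREE]
Op 2: free(a) -> (freed a); heap: [0-51 FREE]
Op 3: b = malloc(16) -> b = 0; heap: [0-15 ALLOC][16-51 FREE]
Op 4: c = malloc(2) -> c = 16; heap: [0-15 ALLOC][16-17 ALLOC][18-51 FREE]
Op 5: free(b) -> (freed b); heap: [0-15 FREE][16-17 ALLOC][18-51 FREE]
Op 6: free(c) -> (freed c); heap: [0-51 FREE]
Op 7: d = malloc(16) -> d = 0; heap: [0-15 ALLOC][16-51 FREE]
Op 8: e = malloc(11) -> e = 16; heap: [0-15 ALLOC][16-26 ALLOC][27-51 FREE]
malloc(10): first-fit scan over [0-15 ALLOC][16-26 ALLOC][27-51 FREE] -> 27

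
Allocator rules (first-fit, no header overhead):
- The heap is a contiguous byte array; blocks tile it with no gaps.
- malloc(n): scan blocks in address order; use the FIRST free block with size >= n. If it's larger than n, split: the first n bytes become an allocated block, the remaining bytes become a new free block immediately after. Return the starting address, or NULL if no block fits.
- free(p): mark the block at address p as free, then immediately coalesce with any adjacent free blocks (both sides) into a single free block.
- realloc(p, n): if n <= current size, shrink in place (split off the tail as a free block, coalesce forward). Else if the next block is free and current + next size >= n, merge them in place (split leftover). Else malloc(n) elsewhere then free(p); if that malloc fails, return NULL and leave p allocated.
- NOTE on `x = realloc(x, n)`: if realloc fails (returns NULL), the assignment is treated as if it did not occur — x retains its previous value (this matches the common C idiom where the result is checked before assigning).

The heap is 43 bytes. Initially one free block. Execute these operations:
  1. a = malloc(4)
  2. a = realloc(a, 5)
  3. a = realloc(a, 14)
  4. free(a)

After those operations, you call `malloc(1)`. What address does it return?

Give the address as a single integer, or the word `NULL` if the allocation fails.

Answer: 0

Derivation:
Op 1: a = malloc(4) -> a = 0; heap: [0-3 ALLOC][4-42 FREE]
Op 2: a = realloc(a, 5) -> a = 0; heap: [0-4 ALLOC][5-42 FREE]
Op 3: a = realloc(a, 14) -> a = 0; heap: [0-13 ALLOC][14-42 FREE]
Op 4: free(a) -> (freed a); heap: [0-42 FREE]
malloc(1): first-fit scan over [0-42 FREE] -> 0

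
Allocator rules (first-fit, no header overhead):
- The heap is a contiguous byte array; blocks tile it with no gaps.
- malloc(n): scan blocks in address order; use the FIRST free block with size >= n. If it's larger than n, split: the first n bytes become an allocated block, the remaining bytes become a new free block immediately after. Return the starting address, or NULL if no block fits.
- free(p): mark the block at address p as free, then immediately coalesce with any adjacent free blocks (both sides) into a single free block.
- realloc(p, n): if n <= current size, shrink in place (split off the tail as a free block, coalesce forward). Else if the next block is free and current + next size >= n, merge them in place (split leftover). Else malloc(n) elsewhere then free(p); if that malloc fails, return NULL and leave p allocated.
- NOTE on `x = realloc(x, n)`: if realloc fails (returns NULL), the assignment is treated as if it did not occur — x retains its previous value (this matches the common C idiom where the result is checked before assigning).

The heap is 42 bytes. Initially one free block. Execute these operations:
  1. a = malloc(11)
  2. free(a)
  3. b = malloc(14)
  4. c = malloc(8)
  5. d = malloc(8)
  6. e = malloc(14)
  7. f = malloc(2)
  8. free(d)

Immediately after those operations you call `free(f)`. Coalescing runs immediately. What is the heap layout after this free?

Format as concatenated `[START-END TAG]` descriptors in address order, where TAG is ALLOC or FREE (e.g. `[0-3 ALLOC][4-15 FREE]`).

Op 1: a = malloc(11) -> a = 0; heap: [0-10 ALLOC][11-41 FREE]
Op 2: free(a) -> (freed a); heap: [0-41 FREE]
Op 3: b = malloc(14) -> b = 0; heap: [0-13 ALLOC][14-41 FREE]
Op 4: c = malloc(8) -> c = 14; heap: [0-13 ALLOC][14-21 ALLOC][22-41 FREE]
Op 5: d = malloc(8) -> d = 22; heap: [0-13 ALLOC][14-21 ALLOC][22-29 ALLOC][30-41 FREE]
Op 6: e = malloc(14) -> e = NULL; heap: [0-13 ALLOC][14-21 ALLOC][22-29 ALLOC][30-41 FREE]
Op 7: f = malloc(2) -> f = 30; heap: [0-13 ALLOC][14-21 ALLOC][22-29 ALLOC][30-31 ALLOC][32-41 FREE]
Op 8: free(d) -> (freed d); heap: [0-13 ALLOC][14-21 ALLOC][22-29 FREE][30-31 ALLOC][32-41 FREE]
free(f): f = 30 -> block [30-31 ALLOC]; mark free, coalesce with adjacent free neighbors -> [0-13 ALLOC][14-21 ALLOC][22-41 FREE]

Answer: [0-13 ALLOC][14-21 ALLOC][22-41 FREE]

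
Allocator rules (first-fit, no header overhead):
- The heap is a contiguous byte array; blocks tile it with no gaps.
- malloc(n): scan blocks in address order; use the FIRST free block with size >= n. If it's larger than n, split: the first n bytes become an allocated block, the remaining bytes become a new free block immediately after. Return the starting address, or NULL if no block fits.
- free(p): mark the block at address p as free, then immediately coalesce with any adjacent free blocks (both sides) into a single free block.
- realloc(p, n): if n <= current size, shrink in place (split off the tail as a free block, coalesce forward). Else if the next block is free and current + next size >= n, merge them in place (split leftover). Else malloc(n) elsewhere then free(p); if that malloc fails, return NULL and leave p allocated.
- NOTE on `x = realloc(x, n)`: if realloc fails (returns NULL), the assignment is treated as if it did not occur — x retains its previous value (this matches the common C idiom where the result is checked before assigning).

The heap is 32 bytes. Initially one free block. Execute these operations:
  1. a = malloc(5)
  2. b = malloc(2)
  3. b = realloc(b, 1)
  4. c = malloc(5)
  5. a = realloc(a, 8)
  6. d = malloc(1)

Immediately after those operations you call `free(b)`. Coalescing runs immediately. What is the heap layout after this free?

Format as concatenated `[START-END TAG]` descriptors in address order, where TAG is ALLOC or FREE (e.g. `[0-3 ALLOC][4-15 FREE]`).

Answer: [0-0 ALLOC][1-5 FREE][6-10 ALLOC][11-18 ALLOC][19-31 FREE]

Derivation:
Op 1: a = malloc(5) -> a = 0; heap: [0-4 ALLOC][5-31 FREE]
Op 2: b = malloc(2) -> b = 5; heap: [0-4 ALLOC][5-6 ALLOC][7-31 FREE]
Op 3: b = realloc(b, 1) -> b = 5; heap: [0-4 ALLOC][5-5 ALLOC][6-31 FREE]
Op 4: c = malloc(5) -> c = 6; heap: [0-4 ALLOC][5-5 ALLOC][6-10 ALLOC][11-31 FREE]
Op 5: a = realloc(a, 8) -> a = 11; heap: [0-4 FREE][5-5 ALLOC][6-10 ALLOC][11-18 ALLOC][19-31 FREE]
Op 6: d = malloc(1) -> d = 0; heap: [0-0 ALLOC][1-4 FREE][5-5 ALLOC][6-10 ALLOC][11-18 ALLOC][19-31 FREE]
free(b): b = 5 -> block [5-5 ALLOC]; mark free, coalesce with adjacent free neighbors -> [0-0 ALLOC][1-5 FREE][6-10 ALLOC][11-18 ALLOC][19-31 FREE]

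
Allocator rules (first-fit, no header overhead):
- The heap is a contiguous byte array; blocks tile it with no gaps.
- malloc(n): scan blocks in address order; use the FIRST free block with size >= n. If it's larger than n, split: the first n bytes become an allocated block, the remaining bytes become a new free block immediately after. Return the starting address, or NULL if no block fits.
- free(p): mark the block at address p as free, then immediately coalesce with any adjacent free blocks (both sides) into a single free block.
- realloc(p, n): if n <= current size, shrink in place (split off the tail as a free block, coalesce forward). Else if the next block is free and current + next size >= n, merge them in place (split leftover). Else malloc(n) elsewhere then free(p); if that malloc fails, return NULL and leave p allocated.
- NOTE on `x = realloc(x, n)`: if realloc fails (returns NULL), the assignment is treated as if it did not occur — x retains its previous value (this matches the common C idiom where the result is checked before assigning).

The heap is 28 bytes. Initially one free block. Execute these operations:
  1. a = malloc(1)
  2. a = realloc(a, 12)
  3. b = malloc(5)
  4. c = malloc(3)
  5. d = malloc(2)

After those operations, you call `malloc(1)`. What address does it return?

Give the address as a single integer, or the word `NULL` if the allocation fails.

Answer: 22

Derivation:
Op 1: a = malloc(1) -> a = 0; heap: [0-0 ALLOC][1-27 FREE]
Op 2: a = realloc(a, 12) -> a = 0; heap: [0-11 ALLOC][12-27 FREE]
Op 3: b = malloc(5) -> b = 12; heap: [0-11 ALLOC][12-16 ALLOC][17-27 FREE]
Op 4: c = malloc(3) -> c = 17; heap: [0-11 ALLOC][12-16 ALLOC][17-19 ALLOC][20-27 FREE]
Op 5: d = malloc(2) -> d = 20; heap: [0-11 ALLOC][12-16 ALLOC][17-19 ALLOC][20-21 ALLOC][22-27 FREE]
malloc(1): first-fit scan over [0-11 ALLOC][12-16 ALLOC][17-19 ALLOC][20-21 ALLOC][22-27 FREE] -> 22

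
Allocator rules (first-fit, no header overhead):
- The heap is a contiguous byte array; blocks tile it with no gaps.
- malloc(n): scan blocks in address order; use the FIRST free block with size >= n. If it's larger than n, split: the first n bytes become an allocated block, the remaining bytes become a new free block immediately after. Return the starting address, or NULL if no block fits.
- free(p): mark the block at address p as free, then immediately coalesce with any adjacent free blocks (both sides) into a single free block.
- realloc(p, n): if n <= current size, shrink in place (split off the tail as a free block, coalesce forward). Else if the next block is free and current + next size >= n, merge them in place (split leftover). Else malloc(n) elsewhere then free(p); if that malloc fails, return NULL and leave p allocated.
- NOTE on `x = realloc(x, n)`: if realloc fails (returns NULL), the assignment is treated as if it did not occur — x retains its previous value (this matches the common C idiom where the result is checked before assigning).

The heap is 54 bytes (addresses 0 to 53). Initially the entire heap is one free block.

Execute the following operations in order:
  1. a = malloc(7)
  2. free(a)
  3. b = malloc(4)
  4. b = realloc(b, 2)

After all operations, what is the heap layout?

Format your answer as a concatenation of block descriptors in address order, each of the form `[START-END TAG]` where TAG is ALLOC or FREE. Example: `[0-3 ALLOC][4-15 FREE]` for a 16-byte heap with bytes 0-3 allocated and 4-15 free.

Op 1: a = malloc(7) -> a = 0; heap: [0-6 ALLOC][7-53 FREE]
Op 2: free(a) -> (freed a); heap: [0-53 FREE]
Op 3: b = malloc(4) -> b = 0; heap: [0-3 ALLOC][4-53 FREE]
Op 4: b = realloc(b, 2) -> b = 0; heap: [0-1 ALLOC][2-53 FREE]

Answer: [0-1 ALLOC][2-53 FREE]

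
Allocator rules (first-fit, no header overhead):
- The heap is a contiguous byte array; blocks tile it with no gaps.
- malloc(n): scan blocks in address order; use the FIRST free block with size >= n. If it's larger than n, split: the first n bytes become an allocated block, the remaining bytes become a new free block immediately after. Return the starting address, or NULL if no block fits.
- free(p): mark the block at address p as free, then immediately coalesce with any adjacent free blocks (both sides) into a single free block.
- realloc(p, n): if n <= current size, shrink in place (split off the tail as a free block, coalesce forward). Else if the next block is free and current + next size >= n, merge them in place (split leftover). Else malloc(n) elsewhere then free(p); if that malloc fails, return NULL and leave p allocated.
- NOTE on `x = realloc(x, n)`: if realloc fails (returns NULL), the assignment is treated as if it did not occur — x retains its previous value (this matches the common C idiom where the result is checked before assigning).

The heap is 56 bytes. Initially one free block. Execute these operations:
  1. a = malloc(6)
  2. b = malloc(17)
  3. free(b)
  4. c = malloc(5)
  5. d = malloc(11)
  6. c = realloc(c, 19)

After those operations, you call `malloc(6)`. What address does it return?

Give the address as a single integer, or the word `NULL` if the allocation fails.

Op 1: a = malloc(6) -> a = 0; heap: [0-5 ALLOC][6-55 FREE]
Op 2: b = malloc(17) -> b = 6; heap: [0-5 ALLOC][6-22 ALLOC][23-55 FREE]
Op 3: free(b) -> (freed b); heap: [0-5 ALLOC][6-55 FREE]
Op 4: c = malloc(5) -> c = 6; heap: [0-5 ALLOC][6-10 ALLOC][11-55 FREE]
Op 5: d = malloc(11) -> d = 11; heap: [0-5 ALLOC][6-10 ALLOC][11-21 ALLOC][22-55 FREE]
Op 6: c = realloc(c, 19) -> c = 22; heap: [0-5 ALLOC][6-10 FREE][11-21 ALLOC][22-40 ALLOC][41-55 FREE]
malloc(6): first-fit scan over [0-5 ALLOC][6-10 FREE][11-21 ALLOC][22-40 ALLOC][41-55 FREE] -> 41

Answer: 41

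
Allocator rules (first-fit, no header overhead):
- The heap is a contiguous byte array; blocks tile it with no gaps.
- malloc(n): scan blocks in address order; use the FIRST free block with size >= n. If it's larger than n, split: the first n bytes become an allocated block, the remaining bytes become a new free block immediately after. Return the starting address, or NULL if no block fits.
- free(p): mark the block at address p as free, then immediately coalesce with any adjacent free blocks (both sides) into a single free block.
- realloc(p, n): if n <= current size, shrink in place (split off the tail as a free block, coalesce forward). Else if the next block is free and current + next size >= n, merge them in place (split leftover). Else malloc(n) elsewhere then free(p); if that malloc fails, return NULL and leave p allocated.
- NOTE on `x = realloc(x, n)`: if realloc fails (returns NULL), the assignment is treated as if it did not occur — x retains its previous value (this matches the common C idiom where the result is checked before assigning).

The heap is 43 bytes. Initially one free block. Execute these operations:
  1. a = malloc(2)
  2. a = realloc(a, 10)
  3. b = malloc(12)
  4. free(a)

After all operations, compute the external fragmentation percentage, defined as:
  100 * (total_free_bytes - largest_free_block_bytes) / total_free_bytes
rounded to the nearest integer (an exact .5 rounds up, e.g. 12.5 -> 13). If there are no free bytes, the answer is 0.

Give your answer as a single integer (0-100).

Op 1: a = malloc(2) -> a = 0; heap: [0-1 ALLOC][2-42 FREE]
Op 2: a = realloc(a, 10) -> a = 0; heap: [0-9 ALLOC][10-42 FREE]
Op 3: b = malloc(12) -> b = 10; heap: [0-9 ALLOC][10-21 ALLOC][22-42 FREE]
Op 4: free(a) -> (freed a); heap: [0-9 FREE][10-21 ALLOC][22-42 FREE]
Free blocks: [10 21] total_free=31 largest=21 -> 100*(31-21)/31 = 1000/31 ≈ 32.258 -> rounds to 32

Answer: 32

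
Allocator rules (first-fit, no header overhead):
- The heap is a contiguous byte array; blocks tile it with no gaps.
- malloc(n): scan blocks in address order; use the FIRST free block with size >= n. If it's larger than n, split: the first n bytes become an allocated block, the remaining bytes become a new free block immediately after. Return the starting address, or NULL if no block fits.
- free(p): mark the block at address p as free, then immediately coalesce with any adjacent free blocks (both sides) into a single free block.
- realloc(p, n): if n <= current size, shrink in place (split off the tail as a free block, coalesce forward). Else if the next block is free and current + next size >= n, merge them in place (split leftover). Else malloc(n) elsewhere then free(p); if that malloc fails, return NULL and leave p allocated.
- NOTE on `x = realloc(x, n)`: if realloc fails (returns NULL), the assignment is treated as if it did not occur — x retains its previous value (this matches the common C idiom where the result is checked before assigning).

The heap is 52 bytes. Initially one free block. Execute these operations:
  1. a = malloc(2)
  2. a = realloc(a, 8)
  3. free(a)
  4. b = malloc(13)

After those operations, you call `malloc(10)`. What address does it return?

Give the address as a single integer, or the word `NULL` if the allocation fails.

Op 1: a = malloc(2) -> a = 0; heap: [0-1 ALLOC][2-51 FREE]
Op 2: a = realloc(a, 8) -> a = 0; heap: [0-7 ALLOC][8-51 FREE]
Op 3: free(a) -> (freed a); heap: [0-51 FREE]
Op 4: b = malloc(13) -> b = 0; heap: [0-12 ALLOC][13-51 FREE]
malloc(10): first-fit scan over [0-12 ALLOC][13-51 FREE] -> 13

Answer: 13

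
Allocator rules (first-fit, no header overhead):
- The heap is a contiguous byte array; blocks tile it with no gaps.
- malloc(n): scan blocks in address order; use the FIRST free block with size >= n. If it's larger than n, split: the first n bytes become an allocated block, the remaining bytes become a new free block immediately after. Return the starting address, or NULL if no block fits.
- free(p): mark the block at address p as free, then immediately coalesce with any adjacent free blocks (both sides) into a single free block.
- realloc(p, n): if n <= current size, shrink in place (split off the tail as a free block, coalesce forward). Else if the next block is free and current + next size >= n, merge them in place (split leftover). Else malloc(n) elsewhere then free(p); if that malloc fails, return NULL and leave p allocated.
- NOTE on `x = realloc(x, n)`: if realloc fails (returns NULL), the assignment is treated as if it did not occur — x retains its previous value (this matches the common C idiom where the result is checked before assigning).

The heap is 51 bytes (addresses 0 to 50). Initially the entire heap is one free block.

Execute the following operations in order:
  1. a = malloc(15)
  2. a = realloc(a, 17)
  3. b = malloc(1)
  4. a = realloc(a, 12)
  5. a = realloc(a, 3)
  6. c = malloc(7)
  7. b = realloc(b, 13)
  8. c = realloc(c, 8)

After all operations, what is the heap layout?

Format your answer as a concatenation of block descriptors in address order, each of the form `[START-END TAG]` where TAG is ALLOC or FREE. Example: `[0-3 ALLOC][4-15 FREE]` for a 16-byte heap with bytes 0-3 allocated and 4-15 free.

Op 1: a = malloc(15) -> a = 0; heap: [0-14 ALLOC][15-50 FREE]
Op 2: a = realloc(a, 17) -> a = 0; heap: [0-16 ALLOC][17-50 FREE]
Op 3: b = malloc(1) -> b = 17; heap: [0-16 ALLOC][17-17 ALLOC][18-50 FREE]
Op 4: a = realloc(a, 12) -> a = 0; heap: [0-11 ALLOC][12-16 FREE][17-17 ALLOC][18-50 FREE]
Op 5: a = realloc(a, 3) -> a = 0; heap: [0-2 ALLOC][3-16 FREE][17-17 ALLOC][18-50 FREE]
Op 6: c = malloc(7) -> c = 3; heap: [0-2 ALLOC][3-9 ALLOC][10-16 FREE][17-17 ALLOC][18-50 FREE]
Op 7: b = realloc(b, 13) -> b = 17; heap: [0-2 ALLOC][3-9 ALLOC][10-16 FREE][17-29 ALLOC][30-50 FREE]
Op 8: c = realloc(c, 8) -> c = 3; heap: [0-2 ALLOC][3-10 ALLOC][11-16 FREE][17-29 ALLOC][30-50 FREE]

Answer: [0-2 ALLOC][3-10 ALLOC][11-16 FREE][17-29 ALLOC][30-50 FREE]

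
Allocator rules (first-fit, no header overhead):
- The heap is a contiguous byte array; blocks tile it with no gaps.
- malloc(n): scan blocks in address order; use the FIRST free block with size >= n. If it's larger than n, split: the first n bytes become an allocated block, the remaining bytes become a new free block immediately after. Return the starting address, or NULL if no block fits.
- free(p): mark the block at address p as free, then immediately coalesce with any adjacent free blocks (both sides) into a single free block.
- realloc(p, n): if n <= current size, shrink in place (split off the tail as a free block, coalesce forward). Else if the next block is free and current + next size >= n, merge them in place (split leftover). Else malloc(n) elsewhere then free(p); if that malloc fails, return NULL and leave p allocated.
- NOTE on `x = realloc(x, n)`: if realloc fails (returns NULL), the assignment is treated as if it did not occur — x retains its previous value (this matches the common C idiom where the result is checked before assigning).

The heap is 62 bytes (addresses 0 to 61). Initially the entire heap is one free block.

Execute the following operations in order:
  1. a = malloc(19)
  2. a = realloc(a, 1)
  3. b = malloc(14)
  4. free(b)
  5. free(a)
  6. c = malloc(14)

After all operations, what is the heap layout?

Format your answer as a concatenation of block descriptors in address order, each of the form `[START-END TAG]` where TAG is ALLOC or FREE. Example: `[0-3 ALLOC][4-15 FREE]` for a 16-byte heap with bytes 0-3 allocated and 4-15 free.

Op 1: a = malloc(19) -> a = 0; heap: [0-18 ALLOC][19-61 FREE]
Op 2: a = realloc(a, 1) -> a = 0; heap: [0-0 ALLOC][1-61 FREE]
Op 3: b = malloc(14) -> b = 1; heap: [0-0 ALLOC][1-14 ALLOC][15-61 FREE]
Op 4: free(b) -> (freed b); heap: [0-0 ALLOC][1-61 FREE]
Op 5: free(a) -> (freed a); heap: [0-61 FREE]
Op 6: c = malloc(14) -> c = 0; heap: [0-13 ALLOC][14-61 FREE]

Answer: [0-13 ALLOC][14-61 FREE]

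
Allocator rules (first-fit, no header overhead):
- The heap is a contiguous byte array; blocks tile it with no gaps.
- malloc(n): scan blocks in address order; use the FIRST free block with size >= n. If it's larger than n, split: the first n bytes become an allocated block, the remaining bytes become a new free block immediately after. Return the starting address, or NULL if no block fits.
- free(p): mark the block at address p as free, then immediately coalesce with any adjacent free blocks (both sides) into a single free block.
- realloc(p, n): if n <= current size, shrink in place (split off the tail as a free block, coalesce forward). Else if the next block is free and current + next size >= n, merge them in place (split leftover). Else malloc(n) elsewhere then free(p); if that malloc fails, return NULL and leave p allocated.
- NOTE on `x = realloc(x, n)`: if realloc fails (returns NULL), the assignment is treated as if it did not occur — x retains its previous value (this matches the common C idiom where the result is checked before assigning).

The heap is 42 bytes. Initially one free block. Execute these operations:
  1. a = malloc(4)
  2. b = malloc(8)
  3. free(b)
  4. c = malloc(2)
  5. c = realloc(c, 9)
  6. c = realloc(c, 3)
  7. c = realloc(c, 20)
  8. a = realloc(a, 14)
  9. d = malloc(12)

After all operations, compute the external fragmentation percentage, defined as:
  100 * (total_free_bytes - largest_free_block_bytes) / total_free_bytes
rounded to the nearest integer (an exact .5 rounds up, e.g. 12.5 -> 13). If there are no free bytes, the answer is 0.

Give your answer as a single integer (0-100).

Answer: 50

Derivation:
Op 1: a = malloc(4) -> a = 0; heap: [0-3 ALLOC][4-41 FREE]
Op 2: b = malloc(8) -> b = 4; heap: [0-3 ALLOC][4-11 ALLOC][12-41 FREE]
Op 3: free(b) -> (freed b); heap: [0-3 ALLOC][4-41 FREE]
Op 4: c = malloc(2) -> c = 4; heap: [0-3 ALLOC][4-5 ALLOC][6-41 FREE]
Op 5: c = realloc(c, 9) -> c = 4; heap: [0-3 ALLOC][4-12 ALLOC][13-41 FREE]
Op 6: c = realloc(c, 3) -> c = 4; heap: [0-3 ALLOC][4-6 ALLOC][7-41 FREE]
Op 7: c = realloc(c, 20) -> c = 4; heap: [0-3 ALLOC][4-23 ALLOC][24-41 FREE]
Op 8: a = realloc(a, 14) -> a = 24; heap: [0-3 FREE][4-23 ALLOC][24-37 ALLOC][38-41 FREE]
Op 9: d = malloc(12) -> d = NULL; heap: [0-3 FREE][4-23 ALLOC][24-37 ALLOC][38-41 FREE]
Free blocks: [4 4] total_free=8 largest=4 -> 100*(8-4)/8 = 400/8 = 50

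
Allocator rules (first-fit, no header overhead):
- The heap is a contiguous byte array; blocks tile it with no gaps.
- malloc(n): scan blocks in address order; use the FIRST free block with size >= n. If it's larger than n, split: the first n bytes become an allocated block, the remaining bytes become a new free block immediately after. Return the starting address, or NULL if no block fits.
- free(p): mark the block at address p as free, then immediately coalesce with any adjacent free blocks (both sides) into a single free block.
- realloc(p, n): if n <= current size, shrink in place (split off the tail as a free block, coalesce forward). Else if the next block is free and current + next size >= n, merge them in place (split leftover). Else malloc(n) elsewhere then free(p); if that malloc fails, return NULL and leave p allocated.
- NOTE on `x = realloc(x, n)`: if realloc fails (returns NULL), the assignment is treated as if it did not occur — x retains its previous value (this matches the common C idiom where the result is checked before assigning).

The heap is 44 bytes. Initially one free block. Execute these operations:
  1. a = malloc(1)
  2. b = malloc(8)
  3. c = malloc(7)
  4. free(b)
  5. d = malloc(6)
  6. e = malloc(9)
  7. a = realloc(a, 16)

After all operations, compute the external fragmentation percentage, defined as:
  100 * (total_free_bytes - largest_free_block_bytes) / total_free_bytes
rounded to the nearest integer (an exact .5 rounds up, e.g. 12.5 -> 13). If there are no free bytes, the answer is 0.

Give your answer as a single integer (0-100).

Answer: 50

Derivation:
Op 1: a = malloc(1) -> a = 0; heap: [0-0 ALLOC][1-43 FREE]
Op 2: b = malloc(8) -> b = 1; heap: [0-0 ALLOC][1-8 ALLOC][9-43 FREE]
Op 3: c = malloc(7) -> c = 9; heap: [0-0 ALLOC][1-8 ALLOC][9-15 ALLOC][16-43 FREE]
Op 4: free(b) -> (freed b); heap: [0-0 ALLOC][1-8 FREE][9-15 ALLOC][16-43 FREE]
Op 5: d = malloc(6) -> d = 1; heap: [0-0 ALLOC][1-6 ALLOC][7-8 FREE][9-15 ALLOC][16-43 FREE]
Op 6: e = malloc(9) -> e = 16; heap: [0-0 ALLOC][1-6 ALLOC][7-8 FREE][9-15 ALLOC][16-24 ALLOC][25-43 FREE]
Op 7: a = realloc(a, 16) -> a = 25; heap: [0-0 FREE][1-6 ALLOC][7-8 FREE][9-15 ALLOC][16-24 ALLOC][25-40 ALLOC][41-43 FREE]
Free blocks: [1 2 3] total_free=6 largest=3 -> 100*(6-3)/6 = 300/6 = 50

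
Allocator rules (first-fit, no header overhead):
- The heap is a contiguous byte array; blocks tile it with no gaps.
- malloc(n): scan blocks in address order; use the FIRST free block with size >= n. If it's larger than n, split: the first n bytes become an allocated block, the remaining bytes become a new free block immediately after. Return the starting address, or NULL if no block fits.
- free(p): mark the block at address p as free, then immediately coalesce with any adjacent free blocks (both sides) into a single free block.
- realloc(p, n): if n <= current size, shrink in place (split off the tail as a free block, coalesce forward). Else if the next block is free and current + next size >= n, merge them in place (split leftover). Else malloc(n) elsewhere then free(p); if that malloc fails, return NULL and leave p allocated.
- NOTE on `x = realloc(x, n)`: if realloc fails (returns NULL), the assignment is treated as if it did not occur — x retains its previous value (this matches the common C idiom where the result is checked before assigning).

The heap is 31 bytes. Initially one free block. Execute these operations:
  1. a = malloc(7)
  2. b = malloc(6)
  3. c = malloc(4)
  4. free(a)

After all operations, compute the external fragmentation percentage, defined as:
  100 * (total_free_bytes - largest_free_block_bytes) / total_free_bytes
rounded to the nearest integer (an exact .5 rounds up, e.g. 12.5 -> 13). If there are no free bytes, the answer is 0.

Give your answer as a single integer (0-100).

Answer: 33

Derivation:
Op 1: a = malloc(7) -> a = 0; heap: [0-6 ALLOC][7-30 FREE]
Op 2: b = malloc(6) -> b = 7; heap: [0-6 ALLOC][7-12 ALLOC][13-30 FREE]
Op 3: c = malloc(4) -> c = 13; heap: [0-6 ALLOC][7-12 ALLOC][13-16 ALLOC][17-30 FREE]
Op 4: free(a) -> (freed a); heap: [0-6 FREE][7-12 ALLOC][13-16 ALLOC][17-30 FREE]
Free blocks: [7 14] total_free=21 largest=14 -> 100*(21-14)/21 = 700/21 ≈ 33.333 -> rounds to 33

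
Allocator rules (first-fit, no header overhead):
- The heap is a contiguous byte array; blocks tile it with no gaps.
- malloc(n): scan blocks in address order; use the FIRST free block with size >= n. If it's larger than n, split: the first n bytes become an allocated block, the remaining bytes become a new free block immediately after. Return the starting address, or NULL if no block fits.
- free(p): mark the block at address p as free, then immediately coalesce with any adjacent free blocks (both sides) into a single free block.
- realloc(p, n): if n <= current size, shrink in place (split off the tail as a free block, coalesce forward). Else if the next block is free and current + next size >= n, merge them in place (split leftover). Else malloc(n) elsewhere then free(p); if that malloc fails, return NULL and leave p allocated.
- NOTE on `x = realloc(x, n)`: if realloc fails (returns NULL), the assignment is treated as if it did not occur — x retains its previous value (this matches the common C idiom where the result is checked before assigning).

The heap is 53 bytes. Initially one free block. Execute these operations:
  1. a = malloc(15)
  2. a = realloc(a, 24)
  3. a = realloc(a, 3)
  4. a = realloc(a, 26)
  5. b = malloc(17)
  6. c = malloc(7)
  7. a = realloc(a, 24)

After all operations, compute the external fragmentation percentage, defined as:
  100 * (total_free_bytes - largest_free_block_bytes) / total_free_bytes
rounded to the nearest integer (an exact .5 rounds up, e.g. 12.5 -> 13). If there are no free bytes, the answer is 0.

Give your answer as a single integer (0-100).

Answer: 40

Derivation:
Op 1: a = malloc(15) -> a = 0; heap: [0-14 ALLOC][15-52 FREE]
Op 2: a = realloc(a, 24) -> a = 0; heap: [0-23 ALLOC][24-52 FREE]
Op 3: a = realloc(a, 3) -> a = 0; heap: [0-2 ALLOC][3-52 FREE]
Op 4: a = realloc(a, 26) -> a = 0; heap: [0-25 ALLOC][26-52 FREE]
Op 5: b = malloc(17) -> b = 26; heap: [0-25 ALLOC][26-42 ALLOC][43-52 FREE]
Op 6: c = malloc(7) -> c = 43; heap: [0-25 ALLOC][26-42 ALLOC][43-49 ALLOC][50-52 FREE]
Op 7: a = realloc(a, 24) -> a = 0; heap: [0-23 ALLOC][24-25 FREE][26-42 ALLOC][43-49 ALLOC][50-52 FREE]
Free blocks: [2 3] total_free=5 largest=3 -> 100*(5-3)/5 = 200/5 = 40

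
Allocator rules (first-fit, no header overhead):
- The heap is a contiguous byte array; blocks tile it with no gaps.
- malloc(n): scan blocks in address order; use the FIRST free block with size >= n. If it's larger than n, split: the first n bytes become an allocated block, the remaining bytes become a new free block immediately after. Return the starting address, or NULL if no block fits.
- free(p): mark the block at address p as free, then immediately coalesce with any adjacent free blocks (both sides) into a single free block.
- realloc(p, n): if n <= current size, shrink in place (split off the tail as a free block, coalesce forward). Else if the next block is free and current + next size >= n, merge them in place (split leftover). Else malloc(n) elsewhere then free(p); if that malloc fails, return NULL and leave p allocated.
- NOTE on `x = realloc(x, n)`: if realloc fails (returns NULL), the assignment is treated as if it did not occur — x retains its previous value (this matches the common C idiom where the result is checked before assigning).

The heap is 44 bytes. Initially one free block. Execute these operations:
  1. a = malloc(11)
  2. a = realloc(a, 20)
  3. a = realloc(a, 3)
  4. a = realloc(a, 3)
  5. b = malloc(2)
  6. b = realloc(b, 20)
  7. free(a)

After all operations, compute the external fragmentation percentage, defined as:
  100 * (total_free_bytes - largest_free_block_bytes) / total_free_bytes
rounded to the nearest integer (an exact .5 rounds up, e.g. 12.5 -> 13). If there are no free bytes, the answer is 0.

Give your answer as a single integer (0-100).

Op 1: a = malloc(11) -> a = 0; heap: [0-10 ALLOC][11-43 FREE]
Op 2: a = realloc(a, 20) -> a = 0; heap: [0-19 ALLOC][20-43 FREE]
Op 3: a = realloc(a, 3) -> a = 0; heap: [0-2 ALLOC][3-43 FREE]
Op 4: a = realloc(a, 3) -> a = 0; heap: [0-2 ALLOC][3-43 FREE]
Op 5: b = malloc(2) -> b = 3; heap: [0-2 ALLOC][3-4 ALLOC][5-43 FREE]
Op 6: b = realloc(b, 20) -> b = 3; heap: [0-2 ALLOC][3-22 ALLOC][23-43 FREE]
Op 7: free(a) -> (freed a); heap: [0-2 FREE][3-22 ALLOC][23-43 FREE]
Free blocks: [3 21] total_free=24 largest=21 -> 100*(24-21)/24 = 300/24 = 12.5 -> rounds to 13

Answer: 13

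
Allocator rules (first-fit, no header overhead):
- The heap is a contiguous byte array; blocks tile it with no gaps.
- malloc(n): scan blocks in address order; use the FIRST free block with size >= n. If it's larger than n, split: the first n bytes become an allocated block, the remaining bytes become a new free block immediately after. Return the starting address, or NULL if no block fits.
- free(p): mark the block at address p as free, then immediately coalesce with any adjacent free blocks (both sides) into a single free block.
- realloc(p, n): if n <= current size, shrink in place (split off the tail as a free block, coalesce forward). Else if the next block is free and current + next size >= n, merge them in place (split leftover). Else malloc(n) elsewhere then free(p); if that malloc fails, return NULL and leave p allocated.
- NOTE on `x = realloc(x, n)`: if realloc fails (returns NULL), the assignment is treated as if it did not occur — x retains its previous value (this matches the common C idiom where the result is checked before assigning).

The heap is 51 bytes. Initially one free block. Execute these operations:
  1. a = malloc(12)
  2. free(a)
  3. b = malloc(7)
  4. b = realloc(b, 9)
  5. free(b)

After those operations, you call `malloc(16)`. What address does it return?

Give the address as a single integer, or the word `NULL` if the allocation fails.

Answer: 0

Derivation:
Op 1: a = malloc(12) -> a = 0; heap: [0-11 ALLOC][12-50 FREE]
Op 2: free(a) -> (freed a); heap: [0-50 FREE]
Op 3: b = malloc(7) -> b = 0; heap: [0-6 ALLOC][7-50 FREE]
Op 4: b = realloc(b, 9) -> b = 0; heap: [0-8 ALLOC][9-50 FREE]
Op 5: free(b) -> (freed b); heap: [0-50 FREE]
malloc(16): first-fit scan over [0-50 FREE] -> 0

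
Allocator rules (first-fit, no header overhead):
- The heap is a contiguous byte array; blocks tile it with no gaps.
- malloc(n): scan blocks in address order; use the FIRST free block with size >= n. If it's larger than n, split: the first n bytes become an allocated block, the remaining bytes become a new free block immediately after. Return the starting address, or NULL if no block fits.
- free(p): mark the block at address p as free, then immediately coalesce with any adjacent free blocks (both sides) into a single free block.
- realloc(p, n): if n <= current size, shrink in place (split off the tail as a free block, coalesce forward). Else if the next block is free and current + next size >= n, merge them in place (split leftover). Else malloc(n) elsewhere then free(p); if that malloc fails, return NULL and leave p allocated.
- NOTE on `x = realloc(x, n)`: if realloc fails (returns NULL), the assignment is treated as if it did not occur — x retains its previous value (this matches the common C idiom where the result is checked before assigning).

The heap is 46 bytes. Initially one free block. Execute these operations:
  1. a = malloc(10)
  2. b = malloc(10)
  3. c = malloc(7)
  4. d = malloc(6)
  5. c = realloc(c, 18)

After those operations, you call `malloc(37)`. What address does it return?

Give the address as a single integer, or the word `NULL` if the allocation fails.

Answer: NULL

Derivation:
Op 1: a = malloc(10) -> a = 0; heap: [0-9 ALLOC][10-45 FREE]
Op 2: b = malloc(10) -> b = 10; heap: [0-9 ALLOC][10-19 ALLOC][20-45 FREE]
Op 3: c = malloc(7) -> c = 20; heap: [0-9 ALLOC][10-19 ALLOC][20-26 ALLOC][27-45 FREE]
Op 4: d = malloc(6) -> d = 27; heap: [0-9 ALLOC][10-19 ALLOC][20-26 ALLOC][27-32 ALLOC][33-45 FREE]
Op 5: c = realloc(c, 18) -> NULL (c unchanged); heap: [0-9 ALLOC][10-19 ALLOC][20-26 ALLOC][27-32 ALLOC][33-45 FREE]
malloc(37): first-fit scan over [0-9 ALLOC][10-19 ALLOC][20-26 ALLOC][27-32 ALLOC][33-45 FREE] -> NULL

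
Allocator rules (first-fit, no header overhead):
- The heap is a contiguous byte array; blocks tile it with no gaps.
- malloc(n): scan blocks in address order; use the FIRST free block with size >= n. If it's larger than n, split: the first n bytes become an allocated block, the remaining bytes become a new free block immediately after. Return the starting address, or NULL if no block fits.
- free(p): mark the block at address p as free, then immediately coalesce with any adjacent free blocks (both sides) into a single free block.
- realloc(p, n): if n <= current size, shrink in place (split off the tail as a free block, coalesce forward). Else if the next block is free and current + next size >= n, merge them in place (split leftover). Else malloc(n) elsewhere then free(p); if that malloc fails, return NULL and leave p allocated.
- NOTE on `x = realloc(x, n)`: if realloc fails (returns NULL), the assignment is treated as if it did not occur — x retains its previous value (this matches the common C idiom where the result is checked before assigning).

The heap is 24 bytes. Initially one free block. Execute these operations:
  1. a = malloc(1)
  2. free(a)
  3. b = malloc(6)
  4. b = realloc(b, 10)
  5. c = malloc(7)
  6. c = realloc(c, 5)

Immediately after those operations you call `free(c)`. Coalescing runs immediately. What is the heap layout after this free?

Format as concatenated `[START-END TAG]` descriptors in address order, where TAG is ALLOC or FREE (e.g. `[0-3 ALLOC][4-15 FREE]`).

Answer: [0-9 ALLOC][10-23 FREE]

Derivation:
Op 1: a = malloc(1) -> a = 0; heap: [0-0 ALLOC][1-23 FREE]
Op 2: free(a) -> (freed a); heap: [0-23 FREE]
Op 3: b = malloc(6) -> b = 0; heap: [0-5 ALLOC][6-23 FREE]
Op 4: b = realloc(b, 10) -> b = 0; heap: [0-9 ALLOC][10-23 FREE]
Op 5: c = malloc(7) -> c = 10; heap: [0-9 ALLOC][10-16 ALLOC][17-23 FREE]
Op 6: c = realloc(c, 5) -> c = 10; heap: [0-9 ALLOC][10-14 ALLOC][15-23 FREE]
free(c): c = 10 -> block [10-14 ALLOC]; mark free, coalesce with adjacent free neighbors -> [0-9 ALLOC][10-23 FREE]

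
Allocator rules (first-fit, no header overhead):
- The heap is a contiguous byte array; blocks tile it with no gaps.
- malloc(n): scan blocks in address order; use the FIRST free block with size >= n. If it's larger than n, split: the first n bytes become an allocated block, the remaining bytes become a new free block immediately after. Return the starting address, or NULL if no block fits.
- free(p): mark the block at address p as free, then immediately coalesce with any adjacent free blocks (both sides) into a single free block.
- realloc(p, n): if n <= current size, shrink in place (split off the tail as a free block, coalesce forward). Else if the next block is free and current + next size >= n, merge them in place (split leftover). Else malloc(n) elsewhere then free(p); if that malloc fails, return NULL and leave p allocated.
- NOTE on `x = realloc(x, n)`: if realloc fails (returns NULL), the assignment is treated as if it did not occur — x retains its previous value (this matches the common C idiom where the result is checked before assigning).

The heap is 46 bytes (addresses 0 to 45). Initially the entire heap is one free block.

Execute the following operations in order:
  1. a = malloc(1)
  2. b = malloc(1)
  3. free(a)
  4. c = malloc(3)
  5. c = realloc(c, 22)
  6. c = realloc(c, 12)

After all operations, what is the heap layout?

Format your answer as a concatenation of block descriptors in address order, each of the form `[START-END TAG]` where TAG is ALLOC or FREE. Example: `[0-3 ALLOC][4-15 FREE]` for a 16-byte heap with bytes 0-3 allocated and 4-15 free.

Answer: [0-0 FREE][1-1 ALLOC][2-13 ALLOC][14-45 FREE]

Derivation:
Op 1: a = malloc(1) -> a = 0; heap: [0-0 ALLOC][1-45 FREE]
Op 2: b = malloc(1) -> b = 1; heap: [0-0 ALLOC][1-1 ALLOC][2-45 FREE]
Op 3: free(a) -> (freed a); heap: [0-0 FREE][1-1 ALLOC][2-45 FREE]
Op 4: c = malloc(3) -> c = 2; heap: [0-0 FREE][1-1 ALLOC][2-4 ALLOC][5-45 FREE]
Op 5: c = realloc(c, 22) -> c = 2; heap: [0-0 FREE][1-1 ALLOC][2-23 ALLOC][24-45 FREE]
Op 6: c = realloc(c, 12) -> c = 2; heap: [0-0 FREE][1-1 ALLOC][2-13 ALLOC][14-45 FREE]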